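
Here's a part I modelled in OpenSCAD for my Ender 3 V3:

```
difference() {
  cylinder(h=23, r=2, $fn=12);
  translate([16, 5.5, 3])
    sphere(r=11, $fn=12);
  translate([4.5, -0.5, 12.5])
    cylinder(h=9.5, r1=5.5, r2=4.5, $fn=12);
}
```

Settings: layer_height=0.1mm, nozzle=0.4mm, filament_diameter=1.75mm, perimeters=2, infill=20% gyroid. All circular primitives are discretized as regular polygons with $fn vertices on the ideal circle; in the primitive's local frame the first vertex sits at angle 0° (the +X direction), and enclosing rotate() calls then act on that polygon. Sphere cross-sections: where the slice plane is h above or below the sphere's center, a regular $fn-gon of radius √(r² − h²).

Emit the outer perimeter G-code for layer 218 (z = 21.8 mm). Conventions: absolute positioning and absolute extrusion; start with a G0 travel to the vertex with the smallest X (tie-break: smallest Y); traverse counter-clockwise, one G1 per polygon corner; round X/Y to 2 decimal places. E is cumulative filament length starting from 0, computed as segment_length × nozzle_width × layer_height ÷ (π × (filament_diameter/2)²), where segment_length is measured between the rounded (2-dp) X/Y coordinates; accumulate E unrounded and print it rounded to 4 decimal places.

G0 X-2.00 Y0.00 Z21.80
G1 X-1.73 Y-1.00 E0.0172
G1 X-1.00 Y-1.73 E0.0344
G1 X0.00 Y-2.00 E0.0516
G1 X0.36 Y-1.90 E0.0578
G1 X-0.02 Y-0.50 E0.0820
G1 X0.58 Y1.76 E0.1208
G1 X0.65 Y1.83 E0.1225
G1 X0.00 Y2.00 E0.1337
G1 X-1.00 Y1.73 E0.1509
G1 X-1.73 Y1.00 E0.1681
G1 X-2.00 Y0.00 E0.1853

At z = 21.8 mm: the cylinder: section is a regular 12-gon, circumradius r=2; the sphere at (16, 5.5) is not intersected at this z (|z−center|=18.800 > r=11); the cone at (4.5, -0.5) (r1=5.5→r2=4.5) has section circumradius 4.521 here — a regular 12-gon; After the difference (first − rest): starting from the r=2 cylinder, the cone at (4.5, -0.5) partially overlaps it — only the 5.01 mm² overlap (of its 61.32 mm²) is removed, clipping the outline — 1 connected region. The outline is a single polygon with 11 vertices. Extrusion per mm of travel: 0.4 × 0.1 / (π × 0.875²) = 0.016630. Accumulating E over each segment gives final E = 0.1853.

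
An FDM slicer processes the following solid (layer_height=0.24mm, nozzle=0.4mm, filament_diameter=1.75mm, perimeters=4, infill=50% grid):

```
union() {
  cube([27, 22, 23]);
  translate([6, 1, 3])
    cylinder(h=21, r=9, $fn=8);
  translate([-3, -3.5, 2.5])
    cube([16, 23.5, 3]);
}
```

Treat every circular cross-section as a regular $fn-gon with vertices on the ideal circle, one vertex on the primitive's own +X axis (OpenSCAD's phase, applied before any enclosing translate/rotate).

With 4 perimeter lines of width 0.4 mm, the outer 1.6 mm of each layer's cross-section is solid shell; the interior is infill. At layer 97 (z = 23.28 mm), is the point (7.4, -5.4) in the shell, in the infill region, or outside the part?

infill

At z = 23.28 mm: the cube does not reach this height (z outside [0, 23]); the cylinder at (6, 1): section is a regular 8-gon, circumradius r=9; the cube at (-3, -3.5) is not intersected at this z (z outside [2.5, 5.5]); Merging all regions: only the r=9 cylinder at (6, 1) is present, so the union is just that shape — 1 connected region. Overall, the cross-section is a single solid region. The nearest boundary edge runs (6.00, -8.00)→(12.36, -5.36); distance from the point to it = 1.87 mm. The point is inside the cross-section and 1.87 mm from the nearest boundary — more than the 1.6 mm shell width (4 × 0.4), so it's in the infill interior.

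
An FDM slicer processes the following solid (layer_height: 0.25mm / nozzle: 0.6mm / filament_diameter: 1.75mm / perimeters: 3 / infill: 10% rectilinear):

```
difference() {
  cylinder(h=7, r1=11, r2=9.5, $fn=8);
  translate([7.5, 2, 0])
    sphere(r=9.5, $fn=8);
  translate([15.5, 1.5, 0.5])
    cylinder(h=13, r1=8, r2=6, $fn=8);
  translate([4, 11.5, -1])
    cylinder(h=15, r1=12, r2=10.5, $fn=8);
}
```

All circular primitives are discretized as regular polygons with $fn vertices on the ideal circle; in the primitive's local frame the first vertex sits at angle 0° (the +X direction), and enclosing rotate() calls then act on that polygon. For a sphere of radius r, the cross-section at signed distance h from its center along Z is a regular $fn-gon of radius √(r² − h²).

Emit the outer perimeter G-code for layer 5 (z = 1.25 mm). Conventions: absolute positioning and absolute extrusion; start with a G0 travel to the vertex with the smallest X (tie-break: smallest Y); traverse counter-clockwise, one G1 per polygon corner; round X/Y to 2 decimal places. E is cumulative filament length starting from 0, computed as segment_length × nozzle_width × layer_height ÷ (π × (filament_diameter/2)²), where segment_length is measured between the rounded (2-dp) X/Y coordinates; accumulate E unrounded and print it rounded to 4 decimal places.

G0 X-10.73 Y0.00 Z1.25
G1 X-7.59 Y-7.59 E0.5122
G1 X0.00 Y-10.73 E1.0245
G1 X7.59 Y-7.59 E1.5367
G1 X7.69 Y-7.34 E1.5535
G1 X7.50 Y-7.42 E1.5664
G1 X0.84 Y-4.66 E2.0160
G1 X-1.92 Y2.00 E2.4655
G1 X-1.86 Y2.15 E2.4756
G1 X-4.33 Y3.17 E2.6423
G1 X-6.36 Y8.10 E2.9748
G1 X-7.59 Y7.59 E3.0578
G1 X-10.73 Y0.00 E3.5700

At z = 1.25 mm: the cone: at t=0.179 of its height the radius interpolates to r₁+(r₂−r₁)t = 10.732, giving a regular 8-gon of that circumradius; the sphere at (7.5, 2): section is a regular 8-gon, circumradius = √(r²−h²) = √(9.5²−1.25²) = 9.417; the cone at (15.5, 1.5): at t=0.058 of its height the radius interpolates to r₁+(r₂−r₁)t = 7.885, giving a regular 8-gon of that circumradius; the cone at (4, 11.5): at t=0.150 of its height the radius interpolates to r₁+(r₂−r₁)t = 11.775, giving a regular 8-gon of that circumradius; Taking the first minus the rest: starting from the cone, the r=9.5 sphere at (7.5, 2) partially overlaps it — only the 141.92 mm² overlap (of its 250.85 mm²) is removed, clipping the outline; the cone at (15.5, 1.5) misses the remaining region (no effect); the cone at (4, 11.5) partially overlaps it — only the 37.96 mm² overlap (of its 392.16 mm²) is removed, clipping the outline — 1 connected region. The outline is a single polygon with 12 vertices. Extrusion per mm of travel: 0.6 × 0.25 / (π × 0.875²) = 0.062363. Accumulating E over each segment gives final E = 3.5700.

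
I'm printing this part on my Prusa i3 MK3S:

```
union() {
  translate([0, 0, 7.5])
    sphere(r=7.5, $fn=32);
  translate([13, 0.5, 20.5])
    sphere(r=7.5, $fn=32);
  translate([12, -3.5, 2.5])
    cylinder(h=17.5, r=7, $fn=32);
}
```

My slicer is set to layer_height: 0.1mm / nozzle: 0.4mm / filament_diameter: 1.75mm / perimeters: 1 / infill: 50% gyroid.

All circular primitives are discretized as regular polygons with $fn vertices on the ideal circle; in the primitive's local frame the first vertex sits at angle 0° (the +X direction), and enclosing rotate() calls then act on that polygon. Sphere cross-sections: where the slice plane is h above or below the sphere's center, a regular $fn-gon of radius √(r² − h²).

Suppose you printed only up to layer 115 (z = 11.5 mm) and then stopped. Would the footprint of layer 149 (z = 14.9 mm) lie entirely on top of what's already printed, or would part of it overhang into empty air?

Compare the two slices. At z = 11.5: the r=7.5 sphere slices to a regular 32-gon of circumradius 6.344 (√(r²−h²) with h=4 from center) (area = (32/2)·6.344²·sin(360°/32) = 125.64 mm²); the sphere at (13, 0.5) is absent (|z−center|=9.000 > r=7.5); the r=7 cylinder at (12, -3.5) contributes a regular 32-gon of circumradius 7 (area = (32/2)·7.000²·sin(360°/32) = 152.95 mm²); Combining (union): the regions partially overlap — summed areas 278.59 mm² minus the doubly-counted overlap 2.45 mm² gives 276.14 mm² — area = 276.14 mm². At z = 14.9: the sphere: section is a regular 32-gon, circumradius = √(r²−h²) = √(7.5²−7.4²) = 1.221 (area = (32/2)·1.221²·sin(360°/32) = 4.65 mm²); the sphere at (13, 0.5): section is a regular 32-gon, circumradius = √(r²−h²) = √(7.5²−5.6²) = 4.989 (area = (32/2)·4.989²·sin(360°/32) = 77.69 mm²); the r=7 cylinder at (12, -3.5) contributes a regular 32-gon of circumradius 7 (area = (32/2)·7.000²·sin(360°/32) = 152.95 mm²); Taking the union: the regions partially overlap — summed areas 235.29 mm² minus the doubly-counted overlap 60.77 mm² gives 174.53 mm² — area = 174.53 mm². Checking containment: at z = 14.9 the cross-section extends beyond the z = 11.5 cross-section by about 16.92 mm².

part overhangs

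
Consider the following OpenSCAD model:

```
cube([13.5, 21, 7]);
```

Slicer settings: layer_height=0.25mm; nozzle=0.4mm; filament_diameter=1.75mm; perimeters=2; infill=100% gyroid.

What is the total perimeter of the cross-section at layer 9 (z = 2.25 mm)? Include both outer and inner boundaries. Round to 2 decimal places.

At z = 2.25 mm: the cube is present — its section is the full 13.5×21 rectangle (perimeter 69.00 mm). Overall, the cross-section is a single solid region. Total boundary length (outer) = 69.00 mm.

69.00 mm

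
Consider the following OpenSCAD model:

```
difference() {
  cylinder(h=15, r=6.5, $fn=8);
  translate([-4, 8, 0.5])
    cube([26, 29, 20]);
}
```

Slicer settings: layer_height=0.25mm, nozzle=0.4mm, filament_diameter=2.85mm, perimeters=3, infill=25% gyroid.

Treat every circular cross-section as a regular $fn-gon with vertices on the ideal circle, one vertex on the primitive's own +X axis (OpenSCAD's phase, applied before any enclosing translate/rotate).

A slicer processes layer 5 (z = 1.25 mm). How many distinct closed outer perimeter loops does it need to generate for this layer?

1

At z = 1.25 mm: the cylinder: section is a regular 8-gon, circumradius r=6.5; the cube at (-4, 8) is present — its section is the full 26×29 rectangle; Taking the first minus the rest: starting from the r=6.5 cylinder, the 26×29 cube at (-4, 8) misses the remaining region (no effect) — 1 connected region. The result has 1 disconnected region.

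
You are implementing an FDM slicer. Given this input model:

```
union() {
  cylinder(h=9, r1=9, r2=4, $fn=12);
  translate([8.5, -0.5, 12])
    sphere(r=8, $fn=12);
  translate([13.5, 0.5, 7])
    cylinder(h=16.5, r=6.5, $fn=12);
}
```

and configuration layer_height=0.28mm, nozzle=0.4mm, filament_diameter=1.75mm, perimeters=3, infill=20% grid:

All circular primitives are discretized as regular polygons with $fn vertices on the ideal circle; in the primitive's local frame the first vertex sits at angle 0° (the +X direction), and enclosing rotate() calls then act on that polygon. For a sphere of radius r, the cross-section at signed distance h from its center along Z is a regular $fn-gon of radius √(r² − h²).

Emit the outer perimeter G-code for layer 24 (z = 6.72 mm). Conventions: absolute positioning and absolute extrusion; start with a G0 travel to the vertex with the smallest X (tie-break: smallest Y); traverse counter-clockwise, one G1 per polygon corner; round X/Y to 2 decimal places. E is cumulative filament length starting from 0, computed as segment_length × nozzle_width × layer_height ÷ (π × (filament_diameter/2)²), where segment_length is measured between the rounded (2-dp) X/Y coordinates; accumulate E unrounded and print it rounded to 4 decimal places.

G0 X-5.27 Y0.00 Z6.72
G1 X-4.56 Y-2.63 E0.1268
G1 X-2.63 Y-4.56 E0.2539
G1 X0.00 Y-5.27 E0.3808
G1 X2.63 Y-4.56 E0.5076
G1 X3.49 Y-3.70 E0.5643
G1 X5.49 Y-5.70 E0.6960
G1 X8.50 Y-6.51 E0.8411
G1 X11.51 Y-5.70 E0.9863
G1 X13.70 Y-3.51 E1.1305
G1 X14.51 Y-0.50 E1.2756
G1 X13.70 Y2.51 E1.4208
G1 X11.51 Y4.70 E1.5650
G1 X8.50 Y5.51 E1.7101
G1 X5.49 Y4.70 E1.8553
G1 X3.99 Y3.20 E1.9540
G1 X2.63 Y4.56 E2.0436
G1 X0.00 Y5.27 E2.1705
G1 X-2.63 Y4.56 E2.2973
G1 X-4.56 Y2.63 E2.4244
G1 X-5.27 Y0.00 E2.5512

At z = 6.72 mm: the cone contributes a regular 12-gon of circumradius 5.267 (interpolated between r1=9 and r2=4 at t=0.747); the r=8 sphere at (8.5, -0.5) contributes a regular 12-gon of circumradius √(8²−5.28²) = 6.010; the cylinder at (13.5, 0.5) is absent (z outside [7, 23.5]); Combining (union): the regions partially overlap (shared area 12.02 mm²), so overlapping operands fuse into one piece — 1 connected region. The outline is a single polygon with 20 vertices. Extrusion per mm of travel: 0.4 × 0.28 / (π × 0.875²) = 0.046564. Accumulating E over each segment gives final E = 2.5512.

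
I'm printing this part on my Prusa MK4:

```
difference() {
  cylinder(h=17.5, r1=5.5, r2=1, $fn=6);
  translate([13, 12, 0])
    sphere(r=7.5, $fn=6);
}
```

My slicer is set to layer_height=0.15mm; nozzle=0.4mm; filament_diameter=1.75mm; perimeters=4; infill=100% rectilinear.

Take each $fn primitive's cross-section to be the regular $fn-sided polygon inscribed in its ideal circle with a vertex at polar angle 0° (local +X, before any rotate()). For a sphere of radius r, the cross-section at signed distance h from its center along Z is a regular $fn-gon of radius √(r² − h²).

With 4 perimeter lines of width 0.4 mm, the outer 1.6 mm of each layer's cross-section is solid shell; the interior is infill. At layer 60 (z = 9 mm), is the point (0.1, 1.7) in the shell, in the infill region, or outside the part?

shell

At z = 9 mm: the cone contributes a regular 6-gon of circumradius 3.186 (interpolated between r1=5.5 and r2=1 at t=0.514); the sphere at (13, 12) does not reach this height (|z−center|=9.000 > r=7.5); After the difference (first − rest): none of the subtracted shapes is present at this height, so the cone is unchanged — 1 connected region. Overall, the cross-section is a single solid region. The nearest boundary edge runs (1.59, 2.76)→(-1.59, 2.76); distance from the point to it = 1.06 mm. The point is inside the cross-section, 1.06 mm from the nearest boundary — within the 1.6 mm shell band (4 × 0.4).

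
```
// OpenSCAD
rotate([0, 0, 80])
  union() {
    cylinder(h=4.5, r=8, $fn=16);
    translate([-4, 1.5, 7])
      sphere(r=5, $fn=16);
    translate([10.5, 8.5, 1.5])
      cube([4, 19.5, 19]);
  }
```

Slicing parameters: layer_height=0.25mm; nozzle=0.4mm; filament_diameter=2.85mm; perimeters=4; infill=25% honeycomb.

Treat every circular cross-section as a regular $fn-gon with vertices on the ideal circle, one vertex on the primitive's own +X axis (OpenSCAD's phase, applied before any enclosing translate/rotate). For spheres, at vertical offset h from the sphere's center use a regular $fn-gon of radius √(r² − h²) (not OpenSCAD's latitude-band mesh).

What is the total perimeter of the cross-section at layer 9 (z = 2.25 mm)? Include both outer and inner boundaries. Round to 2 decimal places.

96.94 mm

At z = 2.25 mm: the r=8 cylinder gives a regular 16-gon of circumradius 8 (constant along its height) (perimeter = 2·16·8.000·sin(180°/16) = 49.94 mm); the r=5 sphere at (-4, 1.5) slices to a regular 16-gon of circumradius 1.561 (√(r²−h²) with h=4.75 from center) (perimeter = 2·16·1.561·sin(180°/16) = 9.75 mm); the cube at (10.5, 8.5) (footprint 4×19.5) is included at this height (perimeter 47.00 mm); Combining (union): the regions partially overlap (shared area 7.46 mm²), so the edge portions inside another operand are dropped and the merged outline is re-measured after clipping — boundary = 96.94 mm; (whole slice rotated 80° about Z — lengths, areas and connectivity unchanged). Overall, the cross-section has 2 separate islands. Total boundary length (outer) = 96.94 mm.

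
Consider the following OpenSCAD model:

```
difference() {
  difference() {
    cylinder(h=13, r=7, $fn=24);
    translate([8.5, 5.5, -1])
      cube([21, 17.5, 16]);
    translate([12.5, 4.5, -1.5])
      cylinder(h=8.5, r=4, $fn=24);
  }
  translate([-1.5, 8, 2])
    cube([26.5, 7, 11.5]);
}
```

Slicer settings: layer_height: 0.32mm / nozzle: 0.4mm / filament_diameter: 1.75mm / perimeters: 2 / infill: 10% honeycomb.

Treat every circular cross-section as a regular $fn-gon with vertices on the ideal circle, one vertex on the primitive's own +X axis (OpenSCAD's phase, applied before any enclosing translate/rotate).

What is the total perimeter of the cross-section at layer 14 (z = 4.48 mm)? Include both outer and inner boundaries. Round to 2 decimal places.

At z = 4.48 mm: the r=7 cylinder gives a regular 24-gon of circumradius 7 (constant along its height) (perimeter = 2·24·7.000·sin(180°/24) = 43.86 mm); the cube at (8.5, 5.5) (footprint 21×17.5) is included at this height (perimeter 77.00 mm); the r=4 cylinder at (12.5, 4.5) contributes a regular 24-gon of circumradius 4 (perimeter = 2·24·4.000·sin(180°/24) = 25.06 mm); Subtracting the remaining from the first: starting from the r=7 cylinder, the 21×17.5 cube at (8.5, 5.5) misses the remaining region (no effect); the r=4 cylinder at (12.5, 4.5) misses the remaining region (no effect) — boundary = 43.86 mm; the 26.5×7 cube at (-1.5, 8) contributes its full rectangle (perimeter 67.00 mm); After the difference (first − rest): starting from that combined region, the 26.5×7 cube at (-1.5, 8) misses the remaining region (no effect) — boundary = 43.86 mm. Overall, the cross-section is a single solid region. Total boundary length (outer) = 43.86 mm.

43.86 mm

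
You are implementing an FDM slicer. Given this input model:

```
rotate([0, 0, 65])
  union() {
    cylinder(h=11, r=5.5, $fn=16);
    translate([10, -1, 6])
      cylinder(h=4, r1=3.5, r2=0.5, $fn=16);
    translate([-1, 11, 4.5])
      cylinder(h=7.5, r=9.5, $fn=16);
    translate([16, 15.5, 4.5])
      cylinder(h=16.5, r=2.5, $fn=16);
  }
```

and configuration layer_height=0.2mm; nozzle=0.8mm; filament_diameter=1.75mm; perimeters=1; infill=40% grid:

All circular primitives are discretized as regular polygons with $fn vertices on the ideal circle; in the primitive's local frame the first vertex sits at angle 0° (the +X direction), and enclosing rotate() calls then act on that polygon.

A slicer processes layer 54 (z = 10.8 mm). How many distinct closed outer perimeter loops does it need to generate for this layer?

At z = 10.8 mm: the r=5.5 cylinder gives a regular 16-gon of circumradius 5.5 (constant along its height); the cone at (10, -1) is absent (z outside [6, 10]); the cylinder at (-1, 11): section is a regular 16-gon, circumradius r=9.5; the r=2.5 cylinder at (16, 15.5) contributes a regular 16-gon of circumradius 2.5; Merging all regions: the regions partially overlap (shared area 24.14 mm²), so overlapping operands fuse into one piece — 2 connected regions; (whole slice rotated 65° about Z — lengths, areas and connectivity unchanged). The result has 2 disconnected regions.

2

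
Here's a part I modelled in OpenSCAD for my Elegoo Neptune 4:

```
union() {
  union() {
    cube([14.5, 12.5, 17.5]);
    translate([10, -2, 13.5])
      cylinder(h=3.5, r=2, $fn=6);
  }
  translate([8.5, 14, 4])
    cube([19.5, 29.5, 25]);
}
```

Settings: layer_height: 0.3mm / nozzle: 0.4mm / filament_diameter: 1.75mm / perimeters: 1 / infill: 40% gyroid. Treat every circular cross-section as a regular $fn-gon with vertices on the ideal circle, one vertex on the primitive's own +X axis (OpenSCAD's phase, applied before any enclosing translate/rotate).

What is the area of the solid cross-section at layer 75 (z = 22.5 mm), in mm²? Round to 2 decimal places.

At z = 22.5 mm: the cube is not intersected at this z (z outside [0, 17.5]); the cylinder at (10, -2) is not intersected at this z (z outside [13.5, 17]); Merging all regions: nothing is present at this height; the cube at (8.5, 14) is present — its section is the full 19.5×29.5 rectangle (area 575.25 mm²); Merging all regions: only the 19.5×29.5 cube at (8.5, 14) is present, so the union is just that shape — area = 575.25 mm². Overall, the cross-section is a single solid region. Net area = 575.25 mm².

575.25 mm²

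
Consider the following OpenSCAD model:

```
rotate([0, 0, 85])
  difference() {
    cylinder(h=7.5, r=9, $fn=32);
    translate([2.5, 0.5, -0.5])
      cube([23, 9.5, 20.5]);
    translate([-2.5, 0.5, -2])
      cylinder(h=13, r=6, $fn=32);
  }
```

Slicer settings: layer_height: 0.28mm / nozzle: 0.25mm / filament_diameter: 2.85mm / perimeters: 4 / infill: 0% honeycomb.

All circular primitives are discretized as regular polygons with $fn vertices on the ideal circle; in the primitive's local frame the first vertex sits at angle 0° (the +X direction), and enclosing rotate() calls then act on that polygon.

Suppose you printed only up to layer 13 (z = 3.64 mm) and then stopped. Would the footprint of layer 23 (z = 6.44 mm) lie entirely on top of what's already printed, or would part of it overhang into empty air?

Compare the two slices. At z = 3.64: the cylinder: section is a regular 32-gon, circumradius r=9 (area = (32/2)·9.000²·sin(360°/32) = 252.84 mm²); the cube at (2.5, 0.5) (footprint 23×9.5) is included at this height (area 218.50 mm²); the r=6 cylinder at (-2.5, 0.5) contributes a regular 32-gon of circumradius 6 (area = (32/2)·6.000²·sin(360°/32) = 112.37 mm²); Subtracting the remaining from the first: starting from the r=9 cylinder (252.84 mm²), the 23×9.5 cube at (2.5, 0.5) partially overlaps it — only the 37.84 mm² overlap (of its 218.50 mm²) is removed, clipping the outline; the r=6 cylinder at (-2.5, 0.5) partially overlaps it — only the 110.19 mm² overlap (of its 112.37 mm²) is removed, clipping the outline — area = 104.81 mm²; (whole slice rotated 85° about Z — lengths, areas and connectivity unchanged). At z = 6.44: the cylinder: section is a regular 32-gon, circumradius r=9 (area = (32/2)·9.000²·sin(360°/32) = 252.84 mm²); the cube at (2.5, 0.5) is present — its section is the full 23×9.5 rectangle (area 218.50 mm²); the r=6 cylinder at (-2.5, 0.5) contributes a regular 32-gon of circumradius 6 (area = (32/2)·6.000²·sin(360°/32) = 112.37 mm²); After the difference (first − rest): starting from the r=9 cylinder (252.84 mm²), the 23×9.5 cube at (2.5, 0.5) partially overlaps it — only the 37.84 mm² overlap (of its 218.50 mm²) is removed, clipping the outline; the r=6 cylinder at (-2.5, 0.5) partially overlaps it — only the 110.19 mm² overlap (of its 112.37 mm²) is removed, clipping the outline — area = 104.81 mm²; (rotated 85° about Z; rotation is an isometry so areas/perimeters/island counts are preserved). Checking containment: the cross-section at z = 6.44 is a subset of the cross-section at z = 3.64.

entirely on top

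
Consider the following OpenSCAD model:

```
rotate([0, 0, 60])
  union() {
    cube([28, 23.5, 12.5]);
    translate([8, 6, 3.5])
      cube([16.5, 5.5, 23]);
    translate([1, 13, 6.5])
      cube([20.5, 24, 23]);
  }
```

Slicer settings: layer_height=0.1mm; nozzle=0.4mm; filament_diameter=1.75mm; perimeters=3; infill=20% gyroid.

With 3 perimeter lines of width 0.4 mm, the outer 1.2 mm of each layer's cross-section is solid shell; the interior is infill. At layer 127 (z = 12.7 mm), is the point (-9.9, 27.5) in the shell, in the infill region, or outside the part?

infill

At z = 12.7 mm: the cube is absent (z outside [0, 12.5]); the cube at (8, 6) (footprint 16.5×5.5) is included at this height; the 20.5×24 cube at (1, 13) contributes its full rectangle; Taking the union: the 2 present regions are separate (no shared area or edge), so areas and boundary lengths simply add and each stays a separate island — 2 connected regions; (rotated 60° about Z; rotation is an isometry so areas/perimeters/island counts are preserved). Overall, the cross-section has 2 separate islands. Undo the 60° rotation: the query point maps to (18.866, 22.324) in the un-rotated model frame. The nearest boundary edge runs (21.50, 37.00)→(21.50, 13.00); distance from the point to it = 2.63 mm. (Shell/infill is judged within the island containing the point — the largest one.) The point is inside the cross-section and 2.63 mm from the nearest boundary — more than the 1.2 mm shell width (3 × 0.4), so it's in the infill interior.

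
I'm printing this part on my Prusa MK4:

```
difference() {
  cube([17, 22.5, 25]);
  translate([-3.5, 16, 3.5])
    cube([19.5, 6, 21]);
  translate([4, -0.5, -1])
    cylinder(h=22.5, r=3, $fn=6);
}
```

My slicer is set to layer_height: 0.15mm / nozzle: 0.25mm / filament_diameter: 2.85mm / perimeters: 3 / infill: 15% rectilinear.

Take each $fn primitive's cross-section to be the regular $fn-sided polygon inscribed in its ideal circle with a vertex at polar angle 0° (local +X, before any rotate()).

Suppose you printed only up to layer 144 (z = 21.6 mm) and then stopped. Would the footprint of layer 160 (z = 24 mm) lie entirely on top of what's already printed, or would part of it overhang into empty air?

Compare the two slices. At z = 21.6: the 17×22.5 cube contributes its full rectangle (area 382.50 mm²); the cube at (-3.5, 16) is present — its section is the full 19.5×6 rectangle (area 117.00 mm²); the cylinder at (4, -0.5) does not reach this height (z outside [-1, 21.5]); After the difference (first − rest): starting from the 17×22.5 cube (382.50 mm²), the 19.5×6 cube at (-3.5, 16) partially overlaps it — only the 96.00 mm² overlap (of its 117.00 mm²) is removed, clipping the outline — area = 286.50 mm². At z = 24: the cube is present — its section is the full 17×22.5 rectangle (area 382.50 mm²); the 19.5×6 cube at (-3.5, 16) contributes its full rectangle (area 117.00 mm²); the cylinder at (4, -0.5) does not reach this height (z outside [-1, 21.5]); Taking the first minus the rest: starting from the 17×22.5 cube (382.50 mm²), the 19.5×6 cube at (-3.5, 16) partially overlaps it — only the 96.00 mm² overlap (of its 117.00 mm²) is removed, clipping the outline — area = 286.50 mm². Checking containment: the cross-section at z = 24 is a subset of the cross-section at z = 21.6.

entirely on top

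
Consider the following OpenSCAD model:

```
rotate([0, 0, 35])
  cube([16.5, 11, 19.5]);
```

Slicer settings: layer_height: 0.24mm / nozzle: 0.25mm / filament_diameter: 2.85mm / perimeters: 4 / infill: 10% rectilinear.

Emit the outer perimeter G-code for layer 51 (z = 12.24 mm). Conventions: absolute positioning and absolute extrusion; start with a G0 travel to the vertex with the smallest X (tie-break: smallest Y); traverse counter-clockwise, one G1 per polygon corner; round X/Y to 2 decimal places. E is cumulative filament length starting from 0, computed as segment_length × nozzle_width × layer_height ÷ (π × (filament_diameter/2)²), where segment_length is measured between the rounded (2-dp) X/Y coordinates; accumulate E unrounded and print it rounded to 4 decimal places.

G0 X-6.31 Y9.01 Z12.24
G1 X0.00 Y0.00 E0.1035
G1 X13.52 Y9.46 E0.2587
G1 X7.21 Y18.47 E0.3621
G1 X-6.31 Y9.01 E0.5173

At z = 12.24 mm: the cube (footprint 16.5×11) is included at this height; (rotated 35° about Z; rotation is an isometry so areas/perimeters/island counts are preserved). The outline is a single polygon with 4 vertices. Extrusion per mm of travel: 0.25 × 0.24 / (π × 1.425²) = 0.009405. Accumulating E over each segment gives final E = 0.5173.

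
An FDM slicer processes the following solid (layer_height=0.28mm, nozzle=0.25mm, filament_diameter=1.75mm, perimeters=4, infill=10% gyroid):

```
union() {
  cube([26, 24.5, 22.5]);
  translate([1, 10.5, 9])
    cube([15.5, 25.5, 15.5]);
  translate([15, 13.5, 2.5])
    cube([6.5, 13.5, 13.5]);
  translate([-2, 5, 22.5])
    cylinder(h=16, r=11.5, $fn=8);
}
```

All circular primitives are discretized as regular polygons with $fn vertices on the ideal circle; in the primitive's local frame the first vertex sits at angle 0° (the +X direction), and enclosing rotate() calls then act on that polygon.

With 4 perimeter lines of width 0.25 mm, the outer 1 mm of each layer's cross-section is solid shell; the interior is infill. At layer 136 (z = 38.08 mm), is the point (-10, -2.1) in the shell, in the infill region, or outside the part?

shell

At z = 38.08 mm: the cube does not reach this height (z outside [0, 22.5]); the cube at (1, 10.5) is not intersected at this z (z outside [9, 24.5]); the cube at (15, 13.5) does not reach this height (z outside [2.5, 16]); the r=11.5 cylinder at (-2, 5) contributes a regular 8-gon of circumradius 11.5; Combining (union): only the r=11.5 cylinder at (-2, 5) is present, so the union is just that shape — 1 connected region. Overall, the cross-section is a single solid region. The nearest boundary edge runs (-13.50, 5.00)→(-10.13, -3.13); distance from the point to it = 0.52 mm. The point is inside the cross-section, 0.52 mm from the nearest boundary — within the 1 mm shell band (4 × 0.25).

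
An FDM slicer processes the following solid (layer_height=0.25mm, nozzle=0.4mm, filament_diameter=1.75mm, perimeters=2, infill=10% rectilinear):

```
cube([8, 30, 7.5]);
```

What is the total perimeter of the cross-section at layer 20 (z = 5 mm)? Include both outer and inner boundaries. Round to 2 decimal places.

76.00 mm

At z = 5 mm: the cube (footprint 8×30) is included at this height (perimeter 76.00 mm). Overall, the cross-section is a single solid region. Total boundary length (outer) = 76.00 mm.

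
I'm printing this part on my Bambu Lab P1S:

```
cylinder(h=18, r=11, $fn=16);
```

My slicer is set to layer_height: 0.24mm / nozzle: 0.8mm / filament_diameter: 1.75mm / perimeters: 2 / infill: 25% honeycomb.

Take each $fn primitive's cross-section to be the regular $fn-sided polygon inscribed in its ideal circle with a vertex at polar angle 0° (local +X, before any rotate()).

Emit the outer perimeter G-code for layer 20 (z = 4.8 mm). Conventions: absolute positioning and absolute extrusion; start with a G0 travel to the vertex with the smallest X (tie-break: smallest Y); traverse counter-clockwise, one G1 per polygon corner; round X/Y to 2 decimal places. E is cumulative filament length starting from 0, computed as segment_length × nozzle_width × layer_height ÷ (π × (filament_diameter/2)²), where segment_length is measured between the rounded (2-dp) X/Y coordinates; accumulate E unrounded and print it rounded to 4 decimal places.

At z = 4.8 mm: the r=11 cylinder gives a regular 16-gon of circumradius 11 (constant along its height). The outline is a single polygon with 16 vertices. Extrusion per mm of travel: 0.8 × 0.24 / (π × 0.875²) = 0.079824. Accumulating E over each segment gives final E = 5.4814.

G0 X-11.00 Y0.00 Z4.80
G1 X-10.16 Y-4.21 E0.3427
G1 X-7.78 Y-7.78 E0.6852
G1 X-4.21 Y-10.16 E1.0277
G1 X0.00 Y-11.00 E1.3704
G1 X4.21 Y-10.16 E1.7130
G1 X7.78 Y-7.78 E2.0555
G1 X10.16 Y-4.21 E2.3980
G1 X11.00 Y0.00 E2.7407
G1 X10.16 Y4.21 E3.0834
G1 X7.78 Y7.78 E3.4259
G1 X4.21 Y10.16 E3.7684
G1 X0.00 Y11.00 E4.1111
G1 X-4.21 Y10.16 E4.4538
G1 X-7.78 Y7.78 E4.7963
G1 X-10.16 Y4.21 E5.1387
G1 X-11.00 Y0.00 E5.4814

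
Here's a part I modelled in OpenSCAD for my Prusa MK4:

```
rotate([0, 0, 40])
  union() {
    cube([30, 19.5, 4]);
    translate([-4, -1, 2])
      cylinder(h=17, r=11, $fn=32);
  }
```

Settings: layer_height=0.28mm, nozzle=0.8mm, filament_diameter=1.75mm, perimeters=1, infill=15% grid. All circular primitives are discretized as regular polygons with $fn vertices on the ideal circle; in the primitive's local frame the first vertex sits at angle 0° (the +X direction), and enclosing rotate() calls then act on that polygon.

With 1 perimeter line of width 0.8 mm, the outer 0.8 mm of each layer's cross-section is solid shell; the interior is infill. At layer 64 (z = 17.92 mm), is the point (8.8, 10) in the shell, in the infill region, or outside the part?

At z = 17.92 mm: the cube is absent (z outside [0, 4]); the r=11 cylinder at (-4, -1) contributes a regular 32-gon of circumradius 11; Combining (union): only the r=11 cylinder at (-4, -1) is present, so the union is just that shape — 1 connected region; (rotated 40° about Z; rotation is an isometry so areas/perimeters/island counts are preserved). Overall, the cross-section is a single solid region. Undo the 40° rotation: the query point maps to (13.169, 2.004) in the un-rotated model frame. The nearest boundary edge runs (7.00, -1.00)→(6.79, 1.15); distance from the point to it = 6.44 mm. The point is not inside any of the regions above, so it lies outside the cross-section (6.44 mm from the nearest boundary).

outside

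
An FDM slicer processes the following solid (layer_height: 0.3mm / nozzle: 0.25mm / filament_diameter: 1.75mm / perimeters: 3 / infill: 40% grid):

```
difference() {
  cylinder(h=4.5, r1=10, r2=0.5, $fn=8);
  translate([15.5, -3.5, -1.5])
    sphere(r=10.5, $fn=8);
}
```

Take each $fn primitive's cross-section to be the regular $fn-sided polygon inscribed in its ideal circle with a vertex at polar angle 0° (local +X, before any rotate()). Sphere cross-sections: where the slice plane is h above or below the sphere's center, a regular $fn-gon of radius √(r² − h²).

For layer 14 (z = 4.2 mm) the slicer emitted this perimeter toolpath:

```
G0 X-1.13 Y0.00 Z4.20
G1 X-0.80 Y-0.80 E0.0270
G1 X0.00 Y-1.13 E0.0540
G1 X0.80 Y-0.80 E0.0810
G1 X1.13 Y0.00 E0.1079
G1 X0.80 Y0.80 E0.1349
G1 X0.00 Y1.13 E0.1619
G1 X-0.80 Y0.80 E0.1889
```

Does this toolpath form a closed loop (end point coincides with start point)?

Start point (G0): (-1.13, 0.00). End point (last G1): the path does not return to the start — open.

no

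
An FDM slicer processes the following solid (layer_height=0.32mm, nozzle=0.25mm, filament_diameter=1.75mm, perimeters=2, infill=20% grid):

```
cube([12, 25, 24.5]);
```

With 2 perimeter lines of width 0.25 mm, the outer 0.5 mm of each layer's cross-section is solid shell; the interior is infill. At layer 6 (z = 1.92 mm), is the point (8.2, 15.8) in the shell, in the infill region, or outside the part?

infill

At z = 1.92 mm: the 12×25 cube contributes its full rectangle. Overall, the cross-section is a single solid region. The nearest boundary edge runs (12.00, 0.00)→(12.00, 25.00); distance from the point to it = 3.80 mm. The point is inside the cross-section and 3.80 mm from the nearest boundary — more than the 0.5 mm shell width (2 × 0.25), so it's in the infill interior.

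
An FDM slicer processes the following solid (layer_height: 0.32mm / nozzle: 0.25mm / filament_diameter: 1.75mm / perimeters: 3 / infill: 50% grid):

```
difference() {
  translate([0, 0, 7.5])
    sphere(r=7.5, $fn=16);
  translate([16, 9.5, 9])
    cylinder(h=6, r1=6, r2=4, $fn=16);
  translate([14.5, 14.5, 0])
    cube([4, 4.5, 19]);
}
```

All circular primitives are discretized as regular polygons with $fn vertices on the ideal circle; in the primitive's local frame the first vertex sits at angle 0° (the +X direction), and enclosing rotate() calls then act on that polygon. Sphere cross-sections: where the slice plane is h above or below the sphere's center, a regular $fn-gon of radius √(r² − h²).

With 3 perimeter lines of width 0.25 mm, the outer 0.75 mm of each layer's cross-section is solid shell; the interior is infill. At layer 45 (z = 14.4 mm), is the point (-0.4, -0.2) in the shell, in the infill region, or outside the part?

At z = 14.4 mm: the r=7.5 sphere contributes a regular 16-gon of circumradius √(7.5²−6.9²) = 2.939; the cone at (16, 9.5) (r1=6→r2=4) has section circumradius 4.200 here — a regular 16-gon; the 4×4.5 cube at (14.5, 14.5) contributes its full rectangle; Taking the first minus the rest: starting from the r=7.5 sphere, the cone at (16, 9.5) misses the remaining region (no effect); the 4×4.5 cube at (14.5, 14.5) misses the remaining region (no effect) — 1 connected region. Overall, the cross-section is a single solid region. The nearest boundary edge runs (-2.08, -2.08)→(-2.72, -1.12); distance from the point to it = 2.44 mm. The point is inside the cross-section and 2.44 mm from the nearest boundary — more than the 0.75 mm shell width (3 × 0.25), so it's in the infill interior.

infill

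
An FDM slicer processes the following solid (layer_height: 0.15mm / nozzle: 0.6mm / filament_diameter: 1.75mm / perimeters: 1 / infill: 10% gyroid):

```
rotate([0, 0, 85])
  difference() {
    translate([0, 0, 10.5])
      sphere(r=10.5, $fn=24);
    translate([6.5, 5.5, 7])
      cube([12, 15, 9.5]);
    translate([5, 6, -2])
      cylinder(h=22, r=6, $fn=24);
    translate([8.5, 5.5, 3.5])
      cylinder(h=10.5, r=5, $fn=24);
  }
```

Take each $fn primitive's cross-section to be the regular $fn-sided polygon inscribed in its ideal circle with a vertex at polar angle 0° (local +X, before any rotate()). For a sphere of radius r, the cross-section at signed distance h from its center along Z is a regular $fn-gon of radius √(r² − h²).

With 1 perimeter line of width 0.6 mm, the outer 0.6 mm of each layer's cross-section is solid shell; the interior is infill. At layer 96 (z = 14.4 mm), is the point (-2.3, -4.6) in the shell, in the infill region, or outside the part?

At z = 14.4 mm: the r=10.5 sphere contributes a regular 24-gon of circumradius √(10.5²−3.9²) = 9.749; the cube at (6.5, 5.5) is present — its section is the full 12×15 rectangle; the r=6 cylinder at (5, 6) contributes a regular 24-gon of circumradius 6; the cylinder at (8.5, 5.5) is not intersected at this z (z outside [3.5, 14]); After the difference (first − rest): starting from the r=10.5 sphere, the 12×15 cube at (6.5, 5.5) partially overlaps it — only the 1.35 mm² overlap (of its 180.00 mm²) is removed, clipping the outline; the r=6 cylinder at (5, 6) partially overlaps it — only the 69.24 mm² overlap (of its 111.81 mm²) is removed, clipping the outline — 1 connected region; (rotated 85° about Z; rotation is an isometry so areas/perimeters/island counts are preserved). Overall, the cross-section is a single solid region. Undo the 85° rotation: the query point maps to (-4.783, 1.890) in the un-rotated model frame. The nearest boundary edge runs (-9.42, 2.52)→(-8.44, 4.87); distance from the point to it = 4.52 mm. The point is inside the cross-section and 4.52 mm from the nearest boundary — more than the 0.6 mm shell width (1 × 0.6), so it's in the infill interior.

infill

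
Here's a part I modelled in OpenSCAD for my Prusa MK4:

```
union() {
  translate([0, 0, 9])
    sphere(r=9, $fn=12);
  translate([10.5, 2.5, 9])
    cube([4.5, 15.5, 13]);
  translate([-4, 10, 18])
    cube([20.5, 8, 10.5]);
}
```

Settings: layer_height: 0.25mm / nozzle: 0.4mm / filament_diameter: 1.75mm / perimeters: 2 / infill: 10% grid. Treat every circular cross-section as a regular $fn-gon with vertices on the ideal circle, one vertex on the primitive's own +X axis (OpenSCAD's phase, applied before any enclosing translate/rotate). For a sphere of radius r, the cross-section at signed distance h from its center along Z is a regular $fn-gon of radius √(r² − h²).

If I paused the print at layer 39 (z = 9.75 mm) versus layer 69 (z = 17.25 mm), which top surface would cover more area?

layer 39 (z = 9.75 mm)

Layer 39 (z = 9.75): the sphere: section is a regular 12-gon, circumradius = √(r²−h²) = √(9²−0.75²) = 8.969 (area = (12/2)·8.969²·sin(360°/12) = 241.31 mm²); the cube at (10.5, 2.5) is present — its section is the full 4.5×15.5 rectangle (area 69.75 mm²); the cube at (-4, 10) does not reach this height (z outside [18, 28.5]); Taking the union: the 2 present regions are separate (no shared area or edge), so areas and boundary lengths simply add and each stays a separate island — area = 311.06 mm². So its area = 311.06 mm². Layer 69 (z = 17.25): the r=9 sphere contributes a regular 12-gon of circumradius √(9²−8.25²) = 3.597 (area = (12/2)·3.597²·sin(360°/12) = 38.81 mm²); the 4.5×15.5 cube at (10.5, 2.5) contributes its full rectangle (area 69.75 mm²); the cube at (-4, 10) does not reach this height (z outside [18, 28.5]); Taking the union: the 2 present regions are separate (no shared area or edge), so areas and boundary lengths simply add and each stays a separate island — area = 108.56 mm². So its area = 108.56 mm². Layer 39 is larger (311.06 vs 108.56 mm²).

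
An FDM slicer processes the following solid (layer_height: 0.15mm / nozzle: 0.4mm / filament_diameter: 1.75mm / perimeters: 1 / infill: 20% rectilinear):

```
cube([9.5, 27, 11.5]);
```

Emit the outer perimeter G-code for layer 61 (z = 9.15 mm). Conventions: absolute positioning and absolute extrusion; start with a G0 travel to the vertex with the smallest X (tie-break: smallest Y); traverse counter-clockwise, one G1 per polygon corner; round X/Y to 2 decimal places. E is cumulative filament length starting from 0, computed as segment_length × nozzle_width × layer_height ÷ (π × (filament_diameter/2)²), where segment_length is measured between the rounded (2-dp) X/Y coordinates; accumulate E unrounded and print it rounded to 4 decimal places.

At z = 9.15 mm: the cube is present — its section is the full 9.5×27 rectangle. The outline is a single polygon with 4 vertices. Extrusion per mm of travel: 0.4 × 0.15 / (π × 0.875²) = 0.024945. Accumulating E over each segment gives final E = 1.8210.

G0 X0.00 Y0.00 Z9.15
G1 X9.50 Y0.00 E0.2370
G1 X9.50 Y27.00 E0.9105
G1 X0.00 Y27.00 E1.1475
G1 X0.00 Y0.00 E1.8210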